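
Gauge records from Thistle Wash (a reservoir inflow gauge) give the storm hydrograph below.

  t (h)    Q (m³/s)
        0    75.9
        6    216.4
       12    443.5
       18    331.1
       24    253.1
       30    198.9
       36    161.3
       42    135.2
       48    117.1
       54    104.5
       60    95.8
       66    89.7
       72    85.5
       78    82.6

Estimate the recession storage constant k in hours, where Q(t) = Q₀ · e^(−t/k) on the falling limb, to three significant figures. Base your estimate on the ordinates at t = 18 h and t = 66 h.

On the falling limb, Q drops from 331.1 to 89.7 m³/s between t = 18 h and t = 66 h (Δt = 48 h).
k = −Δt / ln(Q₂/Q₁) = −48 / ln(89.7/331.1) = 36.8 h.

k ≈ 36.8 h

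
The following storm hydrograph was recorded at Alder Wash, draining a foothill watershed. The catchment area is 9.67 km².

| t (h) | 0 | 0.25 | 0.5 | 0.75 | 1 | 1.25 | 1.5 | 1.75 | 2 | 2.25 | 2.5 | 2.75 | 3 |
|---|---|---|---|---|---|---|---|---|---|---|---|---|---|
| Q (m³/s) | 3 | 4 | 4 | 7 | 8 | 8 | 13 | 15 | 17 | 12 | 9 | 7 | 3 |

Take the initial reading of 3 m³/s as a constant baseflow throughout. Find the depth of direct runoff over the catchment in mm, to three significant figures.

Direct runoff: 0.0, 1.0, 1.0, 4.0, 5.0, 5.0, 10.0, 12.0, 14.0, 9.0, 6.0, 4.0, 0.0 m³/s; ΣQ_DR = 71.00 m³/s.
V = ΣQ_DR · Δt = 71.00 × 900 s = 63900 m³.
Over A = 9.67 km², depth = V / A = 6.61 mm.

d ≈ 6.61 mm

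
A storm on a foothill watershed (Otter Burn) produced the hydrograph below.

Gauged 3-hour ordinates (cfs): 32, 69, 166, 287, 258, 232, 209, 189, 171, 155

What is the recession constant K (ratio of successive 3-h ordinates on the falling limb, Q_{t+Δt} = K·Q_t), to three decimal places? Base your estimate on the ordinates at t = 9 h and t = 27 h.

K ≈ 0.902

Using the recession-limb readings at t = 9 h and t = 27 h: Q falls from 287 to 155 cfs over 6 intervals.
K = (Q₂/Q₁)^(1/6) = (155/287)^(1/6) = 0.902.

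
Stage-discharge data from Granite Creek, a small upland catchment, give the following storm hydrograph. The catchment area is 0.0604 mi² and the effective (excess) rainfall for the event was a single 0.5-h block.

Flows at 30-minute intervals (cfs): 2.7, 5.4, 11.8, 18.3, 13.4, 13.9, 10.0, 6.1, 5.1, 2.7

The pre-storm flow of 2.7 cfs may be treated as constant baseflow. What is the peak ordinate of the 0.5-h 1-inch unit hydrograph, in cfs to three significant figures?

Direct runoff: 0.0, 2.7, 9.1, 15.6, 10.7, 11.2, 7.3, 3.4, 2.4, 0.0 cfs; ΣQ_DR = 62.40 cfs, peak = 15.6 cfs.
Runoff depth d = ΣQ_DR·Δt / A = 62.40 × 1800 / (0.0604 mi²) = 0.8004 in.
The 1-inch UH is the DRH scaled by (1 in)/d, so U_p = 15.6 × 1/0.8004 = 19.5 cfs.

U_p ≈ 19.5 cfs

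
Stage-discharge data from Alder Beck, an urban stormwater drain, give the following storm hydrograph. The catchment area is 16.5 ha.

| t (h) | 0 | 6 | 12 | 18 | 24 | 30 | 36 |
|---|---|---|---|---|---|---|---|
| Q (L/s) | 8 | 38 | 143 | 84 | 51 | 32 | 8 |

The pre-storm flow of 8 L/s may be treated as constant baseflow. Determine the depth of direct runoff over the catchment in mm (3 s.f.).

d ≈ 40.3 mm

Direct runoff: 0.0, 30.0, 135.0, 76.0, 43.0, 24.0, 0.0 L/s; ΣQ_DR = 308.0 L/s.
V = ΣQ_DR · Δt = 308.0 × 21600 s = 6.653 × 10^6 L.
Over A = 16.5 ha, depth = V / A = 40.3 mm.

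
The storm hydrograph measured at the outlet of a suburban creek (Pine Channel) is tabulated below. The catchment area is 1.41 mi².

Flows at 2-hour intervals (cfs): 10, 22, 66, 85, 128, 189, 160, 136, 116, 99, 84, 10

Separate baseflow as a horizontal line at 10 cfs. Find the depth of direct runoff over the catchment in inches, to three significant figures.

Direct runoff: 0.0, 12.0, 56.0, 75.0, 118.0, 179.0, 150.0, 126.0, 106.0, 89.0, 74.0, 0.0 cfs; ΣQ_DR = 985.0 cfs.
V = ΣQ_DR · Δt = 985.0 × 7200 s = 7.092 × 10^6 ft³.
Over A = 1.41 mi², depth = V / A = 2.17 in.

d ≈ 2.17 in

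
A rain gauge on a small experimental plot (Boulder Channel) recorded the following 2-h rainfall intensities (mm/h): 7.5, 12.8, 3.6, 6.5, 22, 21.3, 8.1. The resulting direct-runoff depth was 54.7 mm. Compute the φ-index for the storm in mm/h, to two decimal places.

φ ≈ 9.58 mm/h

Only the 3 blocks with intensity above φ contribute runoff: 12.8, 22, 21.3 mm/h.
Σ(I−φ)·Δt = d  ⇒  (12.8+22+21.3 − 3φ)·2 = 54.7
φ = (56.10 − 54.7/2) / 3 = 9.58 mm/h.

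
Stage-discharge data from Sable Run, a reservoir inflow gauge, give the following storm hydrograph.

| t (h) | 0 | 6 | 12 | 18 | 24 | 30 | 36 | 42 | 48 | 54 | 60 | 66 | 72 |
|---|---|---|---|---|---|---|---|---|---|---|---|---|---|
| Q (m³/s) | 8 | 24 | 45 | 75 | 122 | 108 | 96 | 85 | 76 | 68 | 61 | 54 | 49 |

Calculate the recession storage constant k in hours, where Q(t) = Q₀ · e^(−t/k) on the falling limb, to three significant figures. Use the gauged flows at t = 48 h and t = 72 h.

k ≈ 54.7 h

On the falling limb, Q drops from 76 to 49 m³/s between t = 48 h and t = 72 h (Δt = 24 h).
k = −Δt / ln(Q₂/Q₁) = −24 / ln(49/76) = 54.7 h.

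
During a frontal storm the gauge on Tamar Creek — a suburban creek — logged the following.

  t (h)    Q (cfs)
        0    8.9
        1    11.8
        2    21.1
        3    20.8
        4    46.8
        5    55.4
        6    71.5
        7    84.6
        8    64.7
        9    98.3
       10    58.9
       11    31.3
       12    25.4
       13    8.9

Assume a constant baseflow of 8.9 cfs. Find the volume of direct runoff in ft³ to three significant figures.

Direct-runoff ordinates (Q − Q_b): 0.0, 2.9, 12.2, 11.9, 37.9, 46.5, 62.6, 75.7, 55.8, 89.4, 50.0, 22.4, 16.5, 0.0 cfs.
ΣQ_DR = 483.8 cfs.
With Δt = 1 h = 3600 s, V = ΣQ_DR · Δt = 483.8 × 3600 = 1.74 × 10^6 ft³.

V ≈ 1.74 × 10^6 ft³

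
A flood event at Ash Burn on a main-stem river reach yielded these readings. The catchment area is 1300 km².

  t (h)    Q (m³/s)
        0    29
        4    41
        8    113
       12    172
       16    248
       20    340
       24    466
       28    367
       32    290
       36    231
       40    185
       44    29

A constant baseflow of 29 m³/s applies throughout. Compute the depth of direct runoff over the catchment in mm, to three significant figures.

d ≈ 24.0 mm

Direct runoff: 0.0, 12.0, 84.0, 143.0, 219.0, 311.0, 437.0, 338.0, 261.0, 202.0, 156.0, 0.0 m³/s; ΣQ_DR = 2163 m³/s.
V = ΣQ_DR · Δt = 2163 × 14400 s = 3.115 × 10^7 m³.
Over A = 1300 km², depth = V / A = 24.0 mm.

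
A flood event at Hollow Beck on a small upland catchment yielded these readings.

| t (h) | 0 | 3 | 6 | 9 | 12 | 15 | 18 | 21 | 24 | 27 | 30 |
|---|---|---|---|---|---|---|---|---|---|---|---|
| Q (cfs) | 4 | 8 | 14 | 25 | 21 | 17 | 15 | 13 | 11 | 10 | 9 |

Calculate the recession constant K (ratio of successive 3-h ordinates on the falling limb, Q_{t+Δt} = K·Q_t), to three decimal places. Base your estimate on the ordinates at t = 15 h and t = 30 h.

Using the recession-limb readings at t = 15 h and t = 30 h: Q falls from 17 to 9 cfs over 5 intervals.
K = (Q₂/Q₁)^(1/5) = (9/17)^(1/5) = 0.881.

K ≈ 0.881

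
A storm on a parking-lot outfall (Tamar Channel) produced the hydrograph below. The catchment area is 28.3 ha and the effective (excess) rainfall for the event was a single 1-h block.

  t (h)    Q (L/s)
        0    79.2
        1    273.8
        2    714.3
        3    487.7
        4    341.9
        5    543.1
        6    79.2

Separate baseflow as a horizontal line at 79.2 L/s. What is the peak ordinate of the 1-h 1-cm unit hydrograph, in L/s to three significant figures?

Direct runoff: 0.0, 194.6, 635.1, 408.5, 262.7, 463.9, 0.0 L/s; ΣQ_DR = 1965 L/s, peak = 635.1 L/s.
Runoff depth d = ΣQ_DR·Δt / A = 1965 × 3600 / (28.3 ha) = 24.99 mm.
The 1-cm UH is the DRH scaled by (10 mm)/d, so U_p = 635.1 × 10/24.99 = 254 L/s.

U_p ≈ 254 L/s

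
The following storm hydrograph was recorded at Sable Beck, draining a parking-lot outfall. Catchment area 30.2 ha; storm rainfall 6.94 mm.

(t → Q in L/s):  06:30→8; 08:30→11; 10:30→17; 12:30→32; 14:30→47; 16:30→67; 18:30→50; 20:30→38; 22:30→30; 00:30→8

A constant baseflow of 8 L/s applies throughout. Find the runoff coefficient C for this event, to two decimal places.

ΣQ_DR = 228.0 L/s; V = ΣQ_DR·Δt = 1.642 × 10^6 L.
Runoff depth d = V / A = 5.436 mm.
C = d / P = 5.436 / 6.94 = 0.78.

C ≈ 0.78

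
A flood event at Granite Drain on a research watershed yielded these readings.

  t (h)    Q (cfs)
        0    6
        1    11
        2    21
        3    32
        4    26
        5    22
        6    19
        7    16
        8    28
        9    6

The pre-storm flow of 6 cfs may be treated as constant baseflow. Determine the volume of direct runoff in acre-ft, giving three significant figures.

V ≈ 10.5 acre-ft

Direct-runoff ordinates (Q − Q_b): 0.0, 5.0, 15.0, 26.0, 20.0, 16.0, 13.0, 10.0, 22.0, 0.0 cfs.
ΣQ_DR = 127.0 cfs.
With Δt = 1 h = 3600 s, V = ΣQ_DR · Δt = 127.0 × 3600 = 4.57 × 10^5 ft³ = 10.5 acre-ft.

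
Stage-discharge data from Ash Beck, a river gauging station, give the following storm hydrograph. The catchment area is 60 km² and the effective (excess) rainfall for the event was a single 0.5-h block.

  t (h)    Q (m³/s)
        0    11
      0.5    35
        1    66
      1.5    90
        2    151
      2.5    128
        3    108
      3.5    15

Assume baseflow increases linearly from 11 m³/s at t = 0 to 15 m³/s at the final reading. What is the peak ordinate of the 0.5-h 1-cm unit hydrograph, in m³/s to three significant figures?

Direct runoff: 0.00, 23.43, 53.86, 77.29, 137.71, 114.14, 93.57, 0.00 m³/s; ΣQ_DR = 500.0 m³/s, peak = 137.71 m³/s.
Runoff depth d = ΣQ_DR·Δt / A = 500.0 × 1800 / (60 km²) = 15.00 mm.
The 1-cm UH is the DRH scaled by (10 mm)/d, so U_p = 137.71 × 10/15.00 = 91.8 m³/s.

U_p ≈ 91.8 m³/s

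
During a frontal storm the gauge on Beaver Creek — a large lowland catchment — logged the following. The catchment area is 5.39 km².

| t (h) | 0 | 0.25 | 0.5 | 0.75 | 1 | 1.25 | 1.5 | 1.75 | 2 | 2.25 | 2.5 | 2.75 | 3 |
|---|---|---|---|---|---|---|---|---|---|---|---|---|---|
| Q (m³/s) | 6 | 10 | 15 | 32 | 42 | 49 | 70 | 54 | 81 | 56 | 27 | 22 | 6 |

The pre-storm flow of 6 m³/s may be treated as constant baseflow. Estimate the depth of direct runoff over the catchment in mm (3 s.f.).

d ≈ 65.5 mm

Direct runoff: 0.0, 4.0, 9.0, 26.0, 36.0, 43.0, 64.0, 48.0, 75.0, 50.0, 21.0, 16.0, 0.0 m³/s; ΣQ_DR = 392.0 m³/s.
V = ΣQ_DR · Δt = 392.0 × 900 s = 3.528 × 10^5 m³.
Over A = 5.39 km², depth = V / A = 65.5 mm.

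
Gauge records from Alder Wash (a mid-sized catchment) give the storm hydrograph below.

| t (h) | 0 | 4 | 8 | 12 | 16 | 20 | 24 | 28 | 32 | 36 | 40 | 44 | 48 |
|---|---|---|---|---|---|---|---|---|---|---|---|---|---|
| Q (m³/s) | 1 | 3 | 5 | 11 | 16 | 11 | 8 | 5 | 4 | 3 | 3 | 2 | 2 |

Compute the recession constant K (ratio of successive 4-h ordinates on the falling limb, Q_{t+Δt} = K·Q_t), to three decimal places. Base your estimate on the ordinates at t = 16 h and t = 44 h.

Using the recession-limb readings at t = 16 h and t = 44 h: Q falls from 16 to 2 m³/s over 7 intervals.
K = (Q₂/Q₁)^(1/7) = (2/16)^(1/7) = 0.743.

K ≈ 0.743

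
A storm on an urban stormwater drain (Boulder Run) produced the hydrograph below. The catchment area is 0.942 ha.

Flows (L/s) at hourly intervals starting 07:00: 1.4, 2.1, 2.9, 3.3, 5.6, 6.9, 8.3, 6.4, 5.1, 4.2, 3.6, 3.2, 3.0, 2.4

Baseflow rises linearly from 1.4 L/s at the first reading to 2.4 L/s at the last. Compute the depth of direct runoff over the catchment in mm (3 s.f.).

Direct runoff: 0.00, 0.62, 1.35, 1.67, 3.89, 5.12, 6.44, 4.46, 3.08, 2.11, 1.43, 0.95, 0.68, 0.00 L/s; ΣQ_DR = 31.80 L/s.
V = ΣQ_DR · Δt = 31.80 × 3600 s = 1.145 × 10^5 L.
Over A = 0.942 ha, depth = V / A = 12.2 mm.

d ≈ 12.2 mm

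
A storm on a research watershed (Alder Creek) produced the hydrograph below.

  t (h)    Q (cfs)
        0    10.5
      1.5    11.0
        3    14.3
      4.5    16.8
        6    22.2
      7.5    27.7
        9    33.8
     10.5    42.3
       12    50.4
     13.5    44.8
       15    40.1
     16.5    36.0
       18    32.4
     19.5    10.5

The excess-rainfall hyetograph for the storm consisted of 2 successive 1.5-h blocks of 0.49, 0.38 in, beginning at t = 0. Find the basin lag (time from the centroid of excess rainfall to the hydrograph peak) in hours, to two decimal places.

Centroid of excess rainfall: t_c = Σ P_i·t̄_i / ΣP_i = 1.4052 h (block centres at 0.75, 2.25 h).
Hydrograph peak occurs at t = 12 h, so basin lag t_L = 12 − 1.4052 = 10.59 h.

t_L ≈ 10.59 h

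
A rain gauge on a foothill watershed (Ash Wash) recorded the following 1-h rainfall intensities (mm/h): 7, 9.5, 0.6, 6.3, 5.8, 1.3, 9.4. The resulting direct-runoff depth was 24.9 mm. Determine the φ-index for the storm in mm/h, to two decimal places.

Only the 5 blocks with intensity above φ contribute runoff: 7, 9.5, 6.3, 5.8, 9.4 mm/h.
Σ(I−φ)·Δt = d  ⇒  (7+9.5+6.3+5.8+9.4 − 5φ)·1 = 24.9
φ = (38.00 − 24.9/1) / 5 = 2.62 mm/h.

φ ≈ 2.62 mm/h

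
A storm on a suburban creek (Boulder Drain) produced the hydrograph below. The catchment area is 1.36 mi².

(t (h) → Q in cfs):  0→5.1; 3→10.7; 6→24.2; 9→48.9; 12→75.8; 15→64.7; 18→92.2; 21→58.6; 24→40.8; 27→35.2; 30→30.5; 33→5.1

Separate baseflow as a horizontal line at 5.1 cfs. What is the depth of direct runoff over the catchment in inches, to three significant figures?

d ≈ 1.47 in

Direct runoff: 0.0, 5.6, 19.1, 43.8, 70.7, 59.6, 87.1, 53.5, 35.7, 30.1, 25.4, 0.0 cfs; ΣQ_DR = 430.6 cfs.
V = ΣQ_DR · Δt = 430.6 × 10800 s = 4.650 × 10^6 ft³.
Over A = 1.36 mi², depth = V / A = 1.47 in.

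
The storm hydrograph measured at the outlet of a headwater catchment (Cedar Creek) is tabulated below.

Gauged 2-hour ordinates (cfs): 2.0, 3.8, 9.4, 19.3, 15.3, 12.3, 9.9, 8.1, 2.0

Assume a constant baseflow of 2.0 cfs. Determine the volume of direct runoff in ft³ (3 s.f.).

Direct-runoff ordinates (Q − Q_b): 0.0, 1.8, 7.4, 17.3, 13.3, 10.3, 7.9, 6.1, 0.0 cfs.
ΣQ_DR = 64.10 cfs.
With Δt = 2 h = 7200 s, V = ΣQ_DR · Δt = 64.10 × 7200 = 4.62 × 10^5 ft³.

V ≈ 4.62 × 10^5 ft³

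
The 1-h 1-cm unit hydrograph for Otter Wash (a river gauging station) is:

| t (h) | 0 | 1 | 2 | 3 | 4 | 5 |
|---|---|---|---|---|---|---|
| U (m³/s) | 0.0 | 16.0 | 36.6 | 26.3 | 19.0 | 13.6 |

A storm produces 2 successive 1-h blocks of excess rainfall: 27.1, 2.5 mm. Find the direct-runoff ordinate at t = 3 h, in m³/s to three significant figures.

Q ≈ 80.4 m³/s

By discrete convolution, Q_j = Σ (P_i / 10 mm) · U_{j−i}.
At t = 3 h (j=3): Q = (27.1/10)·26.3 + (2.5/10)·36.6 = 80.4 m³/s.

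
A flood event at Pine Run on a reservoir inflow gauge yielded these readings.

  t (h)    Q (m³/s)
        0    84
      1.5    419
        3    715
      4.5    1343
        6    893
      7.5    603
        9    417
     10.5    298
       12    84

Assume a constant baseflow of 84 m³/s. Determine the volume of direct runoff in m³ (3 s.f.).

Direct-runoff ordinates (Q − Q_b): 0.0, 335.0, 631.0, 1259.0, 809.0, 519.0, 333.0, 214.0, 0.0 m³/s.
ΣQ_DR = 4100 m³/s.
With Δt = 1.5 h = 5400 s, V = ΣQ_DR · Δt = 4100 × 5400 = 2.21 × 10^7 m³.

V ≈ 2.21 × 10^7 m³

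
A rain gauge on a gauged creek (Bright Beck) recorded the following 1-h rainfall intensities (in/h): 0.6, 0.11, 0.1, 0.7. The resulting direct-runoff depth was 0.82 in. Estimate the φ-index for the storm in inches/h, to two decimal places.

φ ≈ 0.24 in/h

Only the 2 blocks with intensity above φ contribute runoff: 0.6, 0.7 in/h.
Σ(I−φ)·Δt = d  ⇒  (0.6+0.7 − 2φ)·1 = 0.82
φ = (1.300 − 0.82/1) / 2 = 0.24 in/h.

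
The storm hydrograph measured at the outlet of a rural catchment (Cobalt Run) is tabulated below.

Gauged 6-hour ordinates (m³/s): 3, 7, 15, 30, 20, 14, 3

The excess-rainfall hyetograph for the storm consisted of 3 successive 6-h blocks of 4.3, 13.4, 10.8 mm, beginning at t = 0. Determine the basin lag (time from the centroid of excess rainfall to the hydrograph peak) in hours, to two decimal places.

Centroid of excess rainfall: t_c = Σ P_i·t̄_i / ΣP_i = 10.3684 h (block centres at 3, 9, 15 h).
Hydrograph peak occurs at t = 18 h, so basin lag t_L = 18 − 10.3684 = 7.63 h.

t_L ≈ 7.63 h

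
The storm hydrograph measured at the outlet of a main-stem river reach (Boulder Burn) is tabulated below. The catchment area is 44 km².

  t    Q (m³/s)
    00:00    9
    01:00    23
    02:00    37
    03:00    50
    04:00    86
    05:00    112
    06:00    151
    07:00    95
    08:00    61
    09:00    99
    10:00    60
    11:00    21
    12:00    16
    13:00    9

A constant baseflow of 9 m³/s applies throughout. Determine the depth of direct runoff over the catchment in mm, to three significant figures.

d ≈ 57.5 mm

Direct runoff: 0.0, 14.0, 28.0, 41.0, 77.0, 103.0, 142.0, 86.0, 52.0, 90.0, 51.0, 12.0, 7.0, 0.0 m³/s; ΣQ_DR = 703.0 m³/s.
V = ΣQ_DR · Δt = 703.0 × 3600 s = 2.531 × 10^6 m³.
Over A = 44 km², depth = V / A = 57.5 mm.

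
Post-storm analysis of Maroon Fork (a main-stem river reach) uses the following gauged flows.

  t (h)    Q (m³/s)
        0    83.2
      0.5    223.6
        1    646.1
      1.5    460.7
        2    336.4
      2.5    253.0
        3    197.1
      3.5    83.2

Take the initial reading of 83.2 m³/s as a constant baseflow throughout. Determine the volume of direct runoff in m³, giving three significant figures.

Direct-runoff ordinates (Q − Q_b): 0.0, 140.4, 562.9, 377.5, 253.2, 169.8, 113.9, 0.0 m³/s.
ΣQ_DR = 1618 m³/s.
With Δt = 0.5 h = 1800 s, V = ΣQ_DR · Δt = 1618 × 1800 = 2.91 × 10^6 m³.

V ≈ 2.91 × 10^6 m³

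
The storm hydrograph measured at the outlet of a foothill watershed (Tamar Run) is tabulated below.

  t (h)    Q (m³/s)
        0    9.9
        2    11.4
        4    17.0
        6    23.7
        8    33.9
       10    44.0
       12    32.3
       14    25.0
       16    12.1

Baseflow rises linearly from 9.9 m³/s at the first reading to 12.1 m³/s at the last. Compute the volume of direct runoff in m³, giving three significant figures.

Direct-runoff ordinates (Q − Q_b): 0.00, 1.23, 6.55, 12.97, 22.90, 32.73, 20.75, 13.18, 0.00 m³/s.
ΣQ_DR = 110.3 m³/s.
With Δt = 2 h = 7200 s, V = ΣQ_DR · Δt = 110.3 × 7200 = 7.94 × 10^5 m³.

V ≈ 7.94 × 10^5 m³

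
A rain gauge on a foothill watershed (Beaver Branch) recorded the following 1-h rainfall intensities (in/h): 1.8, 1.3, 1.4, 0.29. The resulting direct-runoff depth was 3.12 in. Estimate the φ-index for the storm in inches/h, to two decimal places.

φ ≈ 0.46 in/h

Only the 3 blocks with intensity above φ contribute runoff: 1.8, 1.3, 1.4 in/h.
Σ(I−φ)·Δt = d  ⇒  (1.8+1.3+1.4 − 3φ)·1 = 3.12
φ = (4.500 − 3.12/1) / 3 = 0.46 in/h.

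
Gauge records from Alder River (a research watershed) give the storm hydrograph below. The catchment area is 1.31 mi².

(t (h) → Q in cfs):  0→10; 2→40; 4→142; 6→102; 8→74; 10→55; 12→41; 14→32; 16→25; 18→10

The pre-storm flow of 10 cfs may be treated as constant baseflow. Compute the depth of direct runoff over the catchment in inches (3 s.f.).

Direct runoff: 0.0, 30.0, 132.0, 92.0, 64.0, 45.0, 31.0, 22.0, 15.0, 0.0 cfs; ΣQ_DR = 431.0 cfs.
V = ΣQ_DR · Δt = 431.0 × 7200 s = 3.103 × 10^6 ft³.
Over A = 1.31 mi², depth = V / A = 1.02 in.

d ≈ 1.02 in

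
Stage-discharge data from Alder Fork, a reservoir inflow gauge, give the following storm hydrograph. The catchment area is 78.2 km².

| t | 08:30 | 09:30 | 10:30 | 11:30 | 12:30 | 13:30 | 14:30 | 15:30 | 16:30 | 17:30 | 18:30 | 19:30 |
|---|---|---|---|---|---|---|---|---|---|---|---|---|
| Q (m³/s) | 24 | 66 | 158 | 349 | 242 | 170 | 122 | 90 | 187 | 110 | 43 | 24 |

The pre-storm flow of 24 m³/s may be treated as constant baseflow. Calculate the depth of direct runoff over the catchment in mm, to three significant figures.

d ≈ 59.7 mm

Direct runoff: 0.0, 42.0, 134.0, 325.0, 218.0, 146.0, 98.0, 66.0, 163.0, 86.0, 19.0, 0.0 m³/s; ΣQ_DR = 1297 m³/s.
V = ΣQ_DR · Δt = 1297 × 3600 s = 4.669 × 10^6 m³.
Over A = 78.2 km², depth = V / A = 59.7 mm.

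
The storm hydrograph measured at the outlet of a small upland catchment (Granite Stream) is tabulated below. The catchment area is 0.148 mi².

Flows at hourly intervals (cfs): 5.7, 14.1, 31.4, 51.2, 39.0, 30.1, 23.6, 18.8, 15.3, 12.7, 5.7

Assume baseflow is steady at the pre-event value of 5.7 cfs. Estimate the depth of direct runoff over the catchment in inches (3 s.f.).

d ≈ 1.94 in

Direct runoff: 0.0, 8.4, 25.7, 45.5, 33.3, 24.4, 17.9, 13.1, 9.6, 7.0, 0.0 cfs; ΣQ_DR = 184.9 cfs.
V = ΣQ_DR · Δt = 184.9 × 3600 s = 6.656 × 10^5 ft³.
Over A = 0.148 mi², depth = V / A = 1.94 in.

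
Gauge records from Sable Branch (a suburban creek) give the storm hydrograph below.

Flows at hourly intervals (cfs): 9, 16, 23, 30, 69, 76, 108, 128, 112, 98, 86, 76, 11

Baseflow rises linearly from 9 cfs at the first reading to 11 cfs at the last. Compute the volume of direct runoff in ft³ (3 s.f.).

V ≈ 2.56 × 10^6 ft³

Direct-runoff ordinates (Q − Q_b): 0.00, 6.83, 13.67, 20.50, 59.33, 66.17, 98.00, 117.83, 101.67, 87.50, 75.33, 65.17, 0.00 cfs.
ΣQ_DR = 712.0 cfs.
With Δt = 1 h = 3600 s, V = ΣQ_DR · Δt = 712.0 × 3600 = 2.56 × 10^6 ft³.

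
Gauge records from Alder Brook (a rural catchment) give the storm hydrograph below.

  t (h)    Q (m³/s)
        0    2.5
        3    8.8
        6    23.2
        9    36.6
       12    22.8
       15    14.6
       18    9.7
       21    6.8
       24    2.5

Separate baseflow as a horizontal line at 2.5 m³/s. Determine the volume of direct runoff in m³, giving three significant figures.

Direct-runoff ordinates (Q − Q_b): 0.0, 6.3, 20.7, 34.1, 20.3, 12.1, 7.2, 4.3, 0.0 m³/s.
ΣQ_DR = 105.0 m³/s.
With Δt = 3 h = 10800 s, V = ΣQ_DR · Δt = 105.0 × 10800 = 1.13 × 10^6 m³.

V ≈ 1.13 × 10^6 m³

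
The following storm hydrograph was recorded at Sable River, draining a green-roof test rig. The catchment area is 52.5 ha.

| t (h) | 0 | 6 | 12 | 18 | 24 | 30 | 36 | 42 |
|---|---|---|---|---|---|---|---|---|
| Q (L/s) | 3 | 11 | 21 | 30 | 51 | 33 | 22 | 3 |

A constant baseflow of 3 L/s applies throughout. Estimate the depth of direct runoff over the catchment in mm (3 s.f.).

d ≈ 6.17 mm

Direct runoff: 0.0, 8.0, 18.0, 27.0, 48.0, 30.0, 19.0, 0.0 L/s; ΣQ_DR = 150.0 L/s.
V = ΣQ_DR · Δt = 150.0 × 21600 s = 3.240 × 10^6 L.
Over A = 52.5 ha, depth = V / A = 6.17 mm.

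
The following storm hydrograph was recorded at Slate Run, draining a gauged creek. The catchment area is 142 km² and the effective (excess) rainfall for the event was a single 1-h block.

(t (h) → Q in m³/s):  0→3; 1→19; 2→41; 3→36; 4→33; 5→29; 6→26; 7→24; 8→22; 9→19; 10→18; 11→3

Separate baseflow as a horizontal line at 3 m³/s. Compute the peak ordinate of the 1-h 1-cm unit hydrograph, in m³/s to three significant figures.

U_p ≈ 63.2 m³/s

Direct runoff: 0.0, 16.0, 38.0, 33.0, 30.0, 26.0, 23.0, 21.0, 19.0, 16.0, 15.0, 0.0 m³/s; ΣQ_DR = 237.0 m³/s, peak = 38.0 m³/s.
Runoff depth d = ΣQ_DR·Δt / A = 237.0 × 3600 / (142 km²) = 6.008 mm.
The 1-cm UH is the DRH scaled by (10 mm)/d, so U_p = 38.0 × 10/6.008 = 63.2 m³/s.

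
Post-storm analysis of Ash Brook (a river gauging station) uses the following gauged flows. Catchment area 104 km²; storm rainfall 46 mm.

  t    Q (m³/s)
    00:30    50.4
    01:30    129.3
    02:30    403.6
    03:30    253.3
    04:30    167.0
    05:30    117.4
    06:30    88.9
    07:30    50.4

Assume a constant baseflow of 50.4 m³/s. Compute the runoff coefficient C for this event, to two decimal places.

ΣQ_DR = 857.1 m³/s; V = ΣQ_DR·Δt = 3.086 × 10^6 m³.
Runoff depth d = V / A = 29.67 mm.
C = d / P = 29.67 / 46 = 0.64.

C ≈ 0.64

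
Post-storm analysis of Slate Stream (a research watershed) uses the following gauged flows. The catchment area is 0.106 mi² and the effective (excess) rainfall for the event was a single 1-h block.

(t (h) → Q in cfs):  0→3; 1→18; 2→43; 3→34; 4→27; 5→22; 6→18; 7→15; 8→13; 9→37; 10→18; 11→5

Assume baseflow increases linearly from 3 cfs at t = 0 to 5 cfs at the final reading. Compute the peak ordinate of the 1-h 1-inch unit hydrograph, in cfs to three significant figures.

Direct runoff: 0.00, 14.82, 39.64, 30.45, 23.27, 18.09, 13.91, 10.73, 8.55, 32.36, 13.18, 0.00 cfs; ΣQ_DR = 205.0 cfs, peak = 39.64 cfs.
Runoff depth d = ΣQ_DR·Δt / A = 205.0 × 3600 / (0.106 mi²) = 2.997 in.
The 1-inch UH is the DRH scaled by (1 in)/d, so U_p = 39.64 × 1/2.997 = 13.2 cfs.

U_p ≈ 13.2 cfs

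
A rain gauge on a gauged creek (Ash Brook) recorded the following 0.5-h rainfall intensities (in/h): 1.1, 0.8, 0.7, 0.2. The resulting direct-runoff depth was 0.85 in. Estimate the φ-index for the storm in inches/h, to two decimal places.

Only the 3 blocks with intensity above φ contribute runoff: 1.1, 0.8, 0.7 in/h.
Σ(I−φ)·Δt = d  ⇒  (1.1+0.8+0.7 − 3φ)·0.5 = 0.85
φ = (2.600 − 0.85/0.5) / 3 = 0.30 in/h.

φ ≈ 0.30 in/h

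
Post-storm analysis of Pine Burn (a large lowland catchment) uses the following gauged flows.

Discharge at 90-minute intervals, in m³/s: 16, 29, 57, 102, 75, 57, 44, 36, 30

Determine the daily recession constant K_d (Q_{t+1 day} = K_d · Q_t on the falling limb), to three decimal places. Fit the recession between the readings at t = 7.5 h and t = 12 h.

K_d ≈ 0.033

Between t = 7.5 h and t = 12 h the flow falls from 57 to 30 m³/s over 3×1.5 h = 4.5 h.
Per-interval ratio K = (30/57)^(1/3) = 0.8074; K_d = K^(24/1.5) = 0.033.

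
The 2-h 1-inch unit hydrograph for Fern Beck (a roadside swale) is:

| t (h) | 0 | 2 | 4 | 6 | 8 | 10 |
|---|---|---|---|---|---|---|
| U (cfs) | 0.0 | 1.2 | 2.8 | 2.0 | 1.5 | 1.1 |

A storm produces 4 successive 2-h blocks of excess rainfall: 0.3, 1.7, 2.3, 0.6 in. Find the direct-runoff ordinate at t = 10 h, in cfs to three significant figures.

By discrete convolution, Q_j = Σ (P_i / 1 in) · U_{j−i}.
At t = 10 h (j=5): Q = (0.3/1)·1.1 + (1.7/1)·1.5 + (2.3/1)·2.0 + (0.6/1)·2.8 = 9.16 cfs.

Q ≈ 9.16 cfs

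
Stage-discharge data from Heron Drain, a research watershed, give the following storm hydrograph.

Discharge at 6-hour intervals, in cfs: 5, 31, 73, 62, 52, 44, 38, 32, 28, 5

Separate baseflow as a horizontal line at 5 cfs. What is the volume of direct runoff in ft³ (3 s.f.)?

V ≈ 6.91 × 10^6 ft³

Direct-runoff ordinates (Q − Q_b): 0.0, 26.0, 68.0, 57.0, 47.0, 39.0, 33.0, 27.0, 23.0, 0.0 cfs.
ΣQ_DR = 320.0 cfs.
With Δt = 6 h = 21600 s, V = ΣQ_DR · Δt = 320.0 × 21600 = 6.91 × 10^6 ft³.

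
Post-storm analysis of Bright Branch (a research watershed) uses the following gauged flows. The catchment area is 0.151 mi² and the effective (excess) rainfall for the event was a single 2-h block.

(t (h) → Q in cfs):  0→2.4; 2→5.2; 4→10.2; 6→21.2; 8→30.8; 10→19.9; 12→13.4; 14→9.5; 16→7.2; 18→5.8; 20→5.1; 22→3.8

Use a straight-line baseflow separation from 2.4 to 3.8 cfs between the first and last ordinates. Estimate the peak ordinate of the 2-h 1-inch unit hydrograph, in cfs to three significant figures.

U_p ≈ 14.0 cfs

Direct runoff: 0.00, 2.67, 7.55, 18.42, 27.89, 16.86, 10.24, 6.21, 3.78, 2.25, 1.43, 0.00 cfs; ΣQ_DR = 97.30 cfs, peak = 27.89 cfs.
Runoff depth d = ΣQ_DR·Δt / A = 97.30 × 7200 / (0.151 mi²) = 1.997 in.
The 1-inch UH is the DRH scaled by (1 in)/d, so U_p = 27.89 × 1/1.997 = 14.0 cfs.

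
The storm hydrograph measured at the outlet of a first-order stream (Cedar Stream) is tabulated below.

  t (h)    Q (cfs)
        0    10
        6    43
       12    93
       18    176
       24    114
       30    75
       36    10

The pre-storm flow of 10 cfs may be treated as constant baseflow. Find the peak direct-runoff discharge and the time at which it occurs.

Subtracting baseflow gives direct-runoff ordinates: 0.0, 33.0, 83.0, 166.0, 104.0, 65.0, 0.0 cfs.
The maximum is 166.0 cfs, occurring at the reading for t = 18 h.

Q_p = 166.0 cfs at t = 18 h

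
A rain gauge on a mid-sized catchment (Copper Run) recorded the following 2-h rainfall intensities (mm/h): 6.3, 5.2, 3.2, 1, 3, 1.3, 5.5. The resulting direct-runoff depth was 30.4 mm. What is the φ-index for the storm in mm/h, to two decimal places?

Only the 5 blocks with intensity above φ contribute runoff: 6.3, 5.2, 3.2, 3, 5.5 mm/h.
Σ(I−φ)·Δt = d  ⇒  (6.3+5.2+3.2+3+5.5 − 5φ)·2 = 30.4
φ = (23.20 − 30.4/2) / 5 = 1.60 mm/h.

φ ≈ 1.60 mm/h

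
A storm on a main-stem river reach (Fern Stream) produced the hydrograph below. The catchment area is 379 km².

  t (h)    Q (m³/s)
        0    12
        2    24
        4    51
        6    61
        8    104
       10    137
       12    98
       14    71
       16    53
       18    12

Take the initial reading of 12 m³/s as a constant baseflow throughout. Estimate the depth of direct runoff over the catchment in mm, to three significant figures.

Direct runoff: 0.0, 12.0, 39.0, 49.0, 92.0, 125.0, 86.0, 59.0, 41.0, 0.0 m³/s; ΣQ_DR = 503.0 m³/s.
V = ΣQ_DR · Δt = 503.0 × 7200 s = 3.622 × 10^6 m³.
Over A = 379 km², depth = V / A = 9.56 mm.

d ≈ 9.56 mm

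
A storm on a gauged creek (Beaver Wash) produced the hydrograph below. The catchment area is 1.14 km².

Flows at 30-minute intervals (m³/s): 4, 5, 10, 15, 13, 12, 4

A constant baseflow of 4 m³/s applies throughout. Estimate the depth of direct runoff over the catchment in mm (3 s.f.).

Direct runoff: 0.0, 1.0, 6.0, 11.0, 9.0, 8.0, 0.0 m³/s; ΣQ_DR = 35.00 m³/s.
V = ΣQ_DR · Δt = 35.00 × 1800 s = 63000 m³.
Over A = 1.14 km², depth = V / A = 55.3 mm.

d ≈ 55.3 mm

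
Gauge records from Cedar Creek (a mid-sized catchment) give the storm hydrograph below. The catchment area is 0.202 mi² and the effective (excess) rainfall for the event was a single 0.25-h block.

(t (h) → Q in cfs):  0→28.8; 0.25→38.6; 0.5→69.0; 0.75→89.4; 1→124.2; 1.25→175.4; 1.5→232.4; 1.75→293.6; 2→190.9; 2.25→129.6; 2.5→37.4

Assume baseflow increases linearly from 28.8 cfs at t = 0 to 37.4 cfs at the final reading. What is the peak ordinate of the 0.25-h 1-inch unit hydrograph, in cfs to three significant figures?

U_p ≈ 129 cfs

Direct runoff: 0.00, 8.94, 38.48, 58.02, 91.96, 142.30, 198.44, 258.78, 155.22, 93.06, 0.00 cfs; ΣQ_DR = 1045 cfs, peak = 258.78 cfs.
Runoff depth d = ΣQ_DR·Δt / A = 1045 × 900 / (0.202 mi²) = 2.004 in.
The 1-inch UH is the DRH scaled by (1 in)/d, so U_p = 258.78 × 1/2.004 = 129 cfs.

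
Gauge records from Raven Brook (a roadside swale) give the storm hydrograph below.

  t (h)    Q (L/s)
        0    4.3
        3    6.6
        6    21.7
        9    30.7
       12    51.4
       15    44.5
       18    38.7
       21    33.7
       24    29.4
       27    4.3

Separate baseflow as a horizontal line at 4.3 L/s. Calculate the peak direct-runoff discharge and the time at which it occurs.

Subtracting baseflow gives direct-runoff ordinates: 0.0, 2.3, 17.4, 26.4, 47.1, 40.2, 34.4, 29.4, 25.1, 0.0 L/s.
The maximum is 47.1 L/s, occurring at the reading for t = 12 h.

Q_p = 47.1 L/s at t = 12 h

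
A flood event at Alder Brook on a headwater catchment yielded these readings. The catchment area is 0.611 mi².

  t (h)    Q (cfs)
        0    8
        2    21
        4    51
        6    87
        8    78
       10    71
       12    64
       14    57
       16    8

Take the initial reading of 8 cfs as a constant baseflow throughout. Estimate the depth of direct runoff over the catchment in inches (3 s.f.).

d ≈ 1.89 in

Direct runoff: 0.0, 13.0, 43.0, 79.0, 70.0, 63.0, 56.0, 49.0, 0.0 cfs; ΣQ_DR = 373.0 cfs.
V = ΣQ_DR · Δt = 373.0 × 7200 s = 2.686 × 10^6 ft³.
Over A = 0.611 mi², depth = V / A = 1.89 in.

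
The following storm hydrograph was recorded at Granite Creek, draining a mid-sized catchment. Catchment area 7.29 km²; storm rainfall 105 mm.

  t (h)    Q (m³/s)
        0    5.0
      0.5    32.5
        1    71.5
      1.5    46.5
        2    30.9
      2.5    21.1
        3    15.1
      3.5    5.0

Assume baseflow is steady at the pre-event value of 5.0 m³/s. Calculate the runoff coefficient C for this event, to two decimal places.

ΣQ_DR = 187.6 m³/s; V = ΣQ_DR·Δt = 3.377 × 10^5 m³.
Runoff depth d = V / A = 46.32 mm.
C = d / P = 46.32 / 105 = 0.44.

C ≈ 0.44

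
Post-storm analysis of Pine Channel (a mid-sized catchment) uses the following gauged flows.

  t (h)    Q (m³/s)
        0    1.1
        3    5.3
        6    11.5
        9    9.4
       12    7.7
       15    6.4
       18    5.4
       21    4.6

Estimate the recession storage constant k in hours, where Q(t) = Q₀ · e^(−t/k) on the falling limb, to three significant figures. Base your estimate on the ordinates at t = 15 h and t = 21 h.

On the falling limb, Q drops from 6.4 to 4.6 m³/s between t = 15 h and t = 21 h (Δt = 6 h).
k = −Δt / ln(Q₂/Q₁) = −6 / ln(4.6/6.4) = 18.2 h.

k ≈ 18.2 h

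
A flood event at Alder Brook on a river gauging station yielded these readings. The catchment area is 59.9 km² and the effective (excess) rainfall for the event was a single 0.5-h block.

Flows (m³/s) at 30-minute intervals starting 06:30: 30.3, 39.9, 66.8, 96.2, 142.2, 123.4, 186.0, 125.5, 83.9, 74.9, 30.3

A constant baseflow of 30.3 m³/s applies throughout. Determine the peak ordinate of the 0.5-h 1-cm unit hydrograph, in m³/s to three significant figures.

Direct runoff: 0.0, 9.6, 36.5, 65.9, 111.9, 93.1, 155.7, 95.2, 53.6, 44.6, 0.0 m³/s; ΣQ_DR = 666.1 m³/s, peak = 155.7 m³/s.
Runoff depth d = ΣQ_DR·Δt / A = 666.1 × 1800 / (59.9 km²) = 20.02 mm.
The 1-cm UH is the DRH scaled by (10 mm)/d, so U_p = 155.7 × 10/20.02 = 77.8 m³/s.

U_p ≈ 77.8 m³/s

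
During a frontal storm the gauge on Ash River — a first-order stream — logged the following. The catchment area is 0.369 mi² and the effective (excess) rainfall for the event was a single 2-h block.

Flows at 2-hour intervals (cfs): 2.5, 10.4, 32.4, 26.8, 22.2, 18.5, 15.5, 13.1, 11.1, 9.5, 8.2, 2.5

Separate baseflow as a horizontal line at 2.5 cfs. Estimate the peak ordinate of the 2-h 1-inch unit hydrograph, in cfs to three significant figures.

U_p ≈ 24.9 cfs

Direct runoff: 0.0, 7.9, 29.9, 24.3, 19.7, 16.0, 13.0, 10.6, 8.6, 7.0, 5.7, 0.0 cfs; ΣQ_DR = 142.7 cfs, peak = 29.9 cfs.
Runoff depth d = ΣQ_DR·Δt / A = 142.7 × 7200 / (0.369 mi²) = 1.199 in.
The 1-inch UH is the DRH scaled by (1 in)/d, so U_p = 29.9 × 1/1.199 = 24.9 cfs.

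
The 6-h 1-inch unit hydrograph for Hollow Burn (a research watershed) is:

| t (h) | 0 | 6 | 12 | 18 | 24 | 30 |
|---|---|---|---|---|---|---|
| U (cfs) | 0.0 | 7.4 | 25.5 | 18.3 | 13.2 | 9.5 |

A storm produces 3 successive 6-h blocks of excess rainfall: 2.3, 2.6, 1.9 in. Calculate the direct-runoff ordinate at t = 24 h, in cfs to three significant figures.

Q ≈ 126 cfs

By discrete convolution, Q_j = Σ (P_i / 1 in) · U_{j−i}.
At t = 24 h (j=4): Q = (2.3/1)·13.2 + (2.6/1)·18.3 + (1.9/1)·25.5 = 126 cfs.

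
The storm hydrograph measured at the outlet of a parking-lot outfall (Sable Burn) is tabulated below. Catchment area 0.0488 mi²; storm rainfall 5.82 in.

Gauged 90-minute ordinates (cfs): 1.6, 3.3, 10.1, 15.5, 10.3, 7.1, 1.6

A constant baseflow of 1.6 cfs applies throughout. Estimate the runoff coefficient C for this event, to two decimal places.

C ≈ 0.31

ΣQ_DR = 38.30 cfs; V = ΣQ_DR·Δt = 2.068 × 10^5 ft³.
Runoff depth d = V / A = 1.824 in.
C = d / P = 1.824 / 5.82 = 0.31.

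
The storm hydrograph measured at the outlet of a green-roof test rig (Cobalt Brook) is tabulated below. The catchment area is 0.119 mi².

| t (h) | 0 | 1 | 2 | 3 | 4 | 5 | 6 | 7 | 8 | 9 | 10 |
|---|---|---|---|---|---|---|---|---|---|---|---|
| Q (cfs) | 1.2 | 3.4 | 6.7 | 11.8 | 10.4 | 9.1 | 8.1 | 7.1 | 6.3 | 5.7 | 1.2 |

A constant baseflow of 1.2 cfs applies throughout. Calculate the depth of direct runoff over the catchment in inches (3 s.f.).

Direct runoff: 0.0, 2.2, 5.5, 10.6, 9.2, 7.9, 6.9, 5.9, 5.1, 4.5, 0.0 cfs; ΣQ_DR = 57.80 cfs.
V = ΣQ_DR · Δt = 57.80 × 3600 s = 2.081 × 10^5 ft³.
Over A = 0.119 mi², depth = V / A = 0.753 in.

d ≈ 0.753 in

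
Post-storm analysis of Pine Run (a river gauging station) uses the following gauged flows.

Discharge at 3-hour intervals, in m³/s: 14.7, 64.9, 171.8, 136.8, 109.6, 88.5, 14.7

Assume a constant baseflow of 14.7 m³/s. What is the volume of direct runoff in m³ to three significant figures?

V ≈ 5.38 × 10^6 m³

Direct-runoff ordinates (Q − Q_b): 0.0, 50.2, 157.1, 122.1, 94.9, 73.8, 0.0 m³/s.
ΣQ_DR = 498.1 m³/s.
With Δt = 3 h = 10800 s, V = ΣQ_DR · Δt = 498.1 × 10800 = 5.38 × 10^6 m³.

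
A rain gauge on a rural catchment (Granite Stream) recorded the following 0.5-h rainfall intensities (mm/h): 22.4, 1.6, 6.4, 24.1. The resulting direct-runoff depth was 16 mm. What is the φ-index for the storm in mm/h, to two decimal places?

φ ≈ 7.25 mm/h

Only the 2 blocks with intensity above φ contribute runoff: 22.4, 24.1 mm/h.
Σ(I−φ)·Δt = d  ⇒  (22.4+24.1 − 2φ)·0.5 = 16
φ = (46.50 − 16/0.5) / 2 = 7.25 mm/h.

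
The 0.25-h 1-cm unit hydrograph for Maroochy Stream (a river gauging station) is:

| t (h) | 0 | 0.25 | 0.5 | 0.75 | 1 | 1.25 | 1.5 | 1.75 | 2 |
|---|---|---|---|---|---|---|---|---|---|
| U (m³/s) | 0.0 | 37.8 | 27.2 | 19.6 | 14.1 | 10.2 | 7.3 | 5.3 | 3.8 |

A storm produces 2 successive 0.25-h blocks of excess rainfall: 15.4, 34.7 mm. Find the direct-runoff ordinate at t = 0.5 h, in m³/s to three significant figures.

By discrete convolution, Q_j = Σ (P_i / 10 mm) · U_{j−i}.
At t = 0.5 h (j=2): Q = (15.4/10)·27.2 + (34.7/10)·37.8 = 173 m³/s.

Q ≈ 173 m³/s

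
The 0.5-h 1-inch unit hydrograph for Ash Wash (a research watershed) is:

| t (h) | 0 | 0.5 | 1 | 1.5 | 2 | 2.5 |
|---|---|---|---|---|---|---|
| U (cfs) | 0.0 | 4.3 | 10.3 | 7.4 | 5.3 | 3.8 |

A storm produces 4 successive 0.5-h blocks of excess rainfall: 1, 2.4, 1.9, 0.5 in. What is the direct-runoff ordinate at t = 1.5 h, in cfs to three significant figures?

By discrete convolution, Q_j = Σ (P_i / 1 in) · U_{j−i}.
At t = 1.5 h (j=3): Q = (1/1)·7.4 + (2.4/1)·10.3 + (1.9/1)·4.3 + (0.5/1)·0.0 = 40.3 cfs.

Q ≈ 40.3 cfs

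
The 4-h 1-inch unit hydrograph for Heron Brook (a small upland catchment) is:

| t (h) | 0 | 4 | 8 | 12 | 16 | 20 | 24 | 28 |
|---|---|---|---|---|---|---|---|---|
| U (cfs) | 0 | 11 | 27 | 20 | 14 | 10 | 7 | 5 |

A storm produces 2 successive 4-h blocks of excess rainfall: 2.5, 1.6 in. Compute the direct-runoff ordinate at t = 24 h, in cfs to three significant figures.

By discrete convolution, Q_j = Σ (P_i / 1 in) · U_{j−i}.
At t = 24 h (j=6): Q = (2.5/1)·7 + (1.6/1)·10 = 33.5 cfs.

Q ≈ 33.5 cfs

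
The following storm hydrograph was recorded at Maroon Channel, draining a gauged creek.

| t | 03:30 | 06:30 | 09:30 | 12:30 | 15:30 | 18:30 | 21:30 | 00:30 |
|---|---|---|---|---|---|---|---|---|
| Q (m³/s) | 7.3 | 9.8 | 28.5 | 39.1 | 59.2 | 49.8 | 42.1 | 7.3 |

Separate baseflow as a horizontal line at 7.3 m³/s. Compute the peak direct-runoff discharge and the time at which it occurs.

Q_p = 51.9 m³/s at t = 15:30

Subtracting baseflow gives direct-runoff ordinates: 0.0, 2.5, 21.2, 31.8, 51.9, 42.5, 34.8, 0.0 m³/s.
The maximum is 51.9 m³/s, occurring at the reading for t = 15:30.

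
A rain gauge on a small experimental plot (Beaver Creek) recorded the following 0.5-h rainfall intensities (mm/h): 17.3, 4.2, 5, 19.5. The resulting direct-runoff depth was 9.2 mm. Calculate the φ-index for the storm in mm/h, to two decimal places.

φ ≈ 9.20 mm/h

Only the 2 blocks with intensity above φ contribute runoff: 17.3, 19.5 mm/h.
Σ(I−φ)·Δt = d  ⇒  (17.3+19.5 − 2φ)·0.5 = 9.2
φ = (36.80 − 9.2/0.5) / 2 = 9.20 mm/h.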